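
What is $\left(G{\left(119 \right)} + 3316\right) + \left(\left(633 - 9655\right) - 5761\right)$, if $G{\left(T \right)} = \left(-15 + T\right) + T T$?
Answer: $2798$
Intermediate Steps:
$G{\left(T \right)} = -15 + T + T^{2}$ ($G{\left(T \right)} = \left(-15 + T\right) + T^{2} = -15 + T + T^{2}$)
$\left(G{\left(119 \right)} + 3316\right) + \left(\left(633 - 9655\right) - 5761\right) = \left(\left(-15 + 119 + 119^{2}\right) + 3316\right) + \left(\left(633 - 9655\right) - 5761\right) = \left(\left(-15 + 119 + 14161\right) + 3316\right) - 14783 = \left(14265 + 3316\right) - 14783 = 17581 - 14783 = 2798$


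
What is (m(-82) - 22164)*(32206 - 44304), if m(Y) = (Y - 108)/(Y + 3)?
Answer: 21180767068/79 ≈ 2.6811e+8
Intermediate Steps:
m(Y) = (-108 + Y)/(3 + Y)
(m(-82) - 22164)*(32206 - 44304) = ((-108 - 82)/(3 - 82) - 22164)*(32206 - 44304) = (-190/(-79) - 22164)*(-12098) = (-1/79*(-190) - 22164)*(-12098) = (190/79 - 22164)*(-12098) = -1750766/79*(-12098) = 21180767068/79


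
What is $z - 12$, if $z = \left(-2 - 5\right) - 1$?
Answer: $-20$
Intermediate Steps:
$z = -8$ ($z = -7 - 1 = -8$)
$z - 12 = -8 - 12 = -20$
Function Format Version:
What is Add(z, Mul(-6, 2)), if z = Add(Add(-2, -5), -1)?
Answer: -20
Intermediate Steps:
z = -8 (z = Add(-7, -1) = -8)
Add(z, Mul(-6, 2)) = Add(-8, Mul(-6, 2)) = Add(-8, -12) = -20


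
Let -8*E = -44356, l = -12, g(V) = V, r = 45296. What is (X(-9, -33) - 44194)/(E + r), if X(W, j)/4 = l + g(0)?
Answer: -88484/101681 ≈ -0.87021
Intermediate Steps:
E = 11089/2 (E = -⅛*(-44356) = 11089/2 ≈ 5544.5)
X(W, j) = -48 (X(W, j) = 4*(-12 + 0) = 4*(-12) = -48)
(X(-9, -33) - 44194)/(E + r) = (-48 - 44194)/(11089/2 + 45296) = -44242/101681/2 = -44242*2/101681 = -88484/101681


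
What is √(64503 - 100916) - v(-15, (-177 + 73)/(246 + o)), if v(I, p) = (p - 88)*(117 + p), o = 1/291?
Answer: 52825809316800/5124698569 + I*√36413 ≈ 10308.0 + 190.82*I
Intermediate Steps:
o = 1/291 ≈ 0.0034364
v(I, p) = (-88 + p)*(117 + p)
√(64503 - 100916) - v(-15, (-177 + 73)/(246 + o)) = √(64503 - 100916) - (-10296 + ((-177 + 73)/(246 + 1/291))² + 29*((-177 + 73)/(246 + 1/291))) = √(-36413) - (-10296 + (-104/71587/291)² + 29*(-104/71587/291)) = I*√36413 - (-10296 + (-104*291/71587)² + 29*(-104*291/71587)) = I*√36413 - (-10296 + (-30264/71587)² + 29*(-30264/71587)) = I*√36413 - (-10296 + 915909696/5124698569 - 877656/71587) = I*√36413 - 1*(-52825809316800/5124698569) = I*√36413 + 52825809316800/5124698569 = 52825809316800/5124698569 + I*√36413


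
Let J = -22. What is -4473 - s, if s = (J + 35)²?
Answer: -4642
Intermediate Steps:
s = 169 (s = (-22 + 35)² = 13² = 169)
-4473 - s = -4473 - 1*169 = -4473 - 169 = -4642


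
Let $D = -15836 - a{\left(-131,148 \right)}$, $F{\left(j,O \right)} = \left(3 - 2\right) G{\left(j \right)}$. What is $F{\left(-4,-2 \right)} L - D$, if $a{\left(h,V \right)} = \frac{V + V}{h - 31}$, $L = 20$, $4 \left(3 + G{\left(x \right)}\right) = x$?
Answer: $\frac{1276088}{81} \approx 15754.0$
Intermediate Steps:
$G{\left(x \right)} = -3 + \frac{x}{4}$
$F{\left(j,O \right)} = -3 + \frac{j}{4}$ ($F{\left(j,O \right)} = \left(3 - 2\right) \left(-3 + \frac{j}{4}\right) = 1 \left(-3 + \frac{j}{4}\right) = -3 + \frac{j}{4}$)
$a{\left(h,V \right)} = \frac{2 V}{-31 + h}$
$D = - \frac{1282568}{81}$ ($D = -15836 - 2 \cdot 148 \frac{1}{-31 - 131} = -15836 - 2 \cdot 148 \frac{1}{-162} = -15836 - 2 \cdot 148 \left(- \frac{1}{162}\right) = -15836 - - \frac{148}{81} = -15836 + \frac{148}{81} = - \frac{1282568}{81} \approx -15834.0$)
$F{\left(-4,-2 \right)} L - D = \left(-3 + \frac{1}{4} \left(-4\right)\right) 20 - - \frac{1282568}{81} = \left(-3 - 1\right) 20 + \frac{1282568}{81} = \left(-4\right) 20 + \frac{1282568}{81} = -80 + \frac{1282568}{81} = \frac{1276088}{81}$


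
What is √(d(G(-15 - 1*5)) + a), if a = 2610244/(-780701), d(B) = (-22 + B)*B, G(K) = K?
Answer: 2*√127484295768949/780701 ≈ 28.925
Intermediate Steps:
d(B) = B*(-22 + B)
a = -2610244/780701 (a = 2610244*(-1/780701) = -2610244/780701 ≈ -3.3435)
√(d(G(-15 - 1*5)) + a) = √((-15 - 1*5)*(-22 + (-15 - 1*5)) - 2610244/780701) = √((-15 - 5)*(-22 + (-15 - 5)) - 2610244/780701) = √(-20*(-22 - 20) - 2610244/780701) = √(-20*(-42) - 2610244/780701) = √(840 - 2610244/780701) = √(653178596/780701) = 2*√127484295768949/780701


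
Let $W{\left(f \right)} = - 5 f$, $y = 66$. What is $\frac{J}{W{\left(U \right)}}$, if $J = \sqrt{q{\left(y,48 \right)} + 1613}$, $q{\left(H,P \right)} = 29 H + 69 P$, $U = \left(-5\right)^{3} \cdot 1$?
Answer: $\frac{\sqrt{6839}}{625} \approx 0.13232$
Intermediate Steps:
$U = -125$ ($U = \left(-125\right) 1 = -125$)
$J = \sqrt{6839}$ ($J = \sqrt{\left(29 \cdot 66 + 69 \cdot 48\right) + 1613} = \sqrt{\left(1914 + 3312\right) + 1613} = \sqrt{5226 + 1613} = \sqrt{6839} \approx 82.698$)
$\frac{J}{W{\left(U \right)}} = \frac{\sqrt{6839}}{\left(-5\right) \left(-125\right)} = \frac{\sqrt{6839}}{625}$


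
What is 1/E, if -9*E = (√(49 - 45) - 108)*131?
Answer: 9/13886 ≈ 0.00064813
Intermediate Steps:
E = 13886/9 (E = -(√(49 - 45) - 108)*131/9 = -(√4 - 108)*131/9 = -(2 - 108)*131/9 = -(-106)*131/9 = -⅑*(-13886) = 13886/9 ≈ 1542.9)
1/E = 1/(13886/9) = 9/13886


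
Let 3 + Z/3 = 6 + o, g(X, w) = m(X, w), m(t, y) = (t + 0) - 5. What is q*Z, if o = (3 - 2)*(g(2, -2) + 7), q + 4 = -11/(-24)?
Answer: -595/8 ≈ -74.375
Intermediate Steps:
q = -85/24 (q = -4 - 11/(-24) = -4 - 11*(-1/24) = -4 + 11/24 = -85/24 ≈ -3.5417)
m(t, y) = -5 + t (m(t, y) = t - 5 = -5 + t)
g(X, w) = -5 + X
o = 4 (o = (3 - 2)*((-5 + 2) + 7) = 1*(-3 + 7) = 1*4 = 4)
Z = 21 (Z = -9 + 3*(6 + 4) = -9 + 3*10 = -9 + 30 = 21)
q*Z = -85/24*21 = -595/8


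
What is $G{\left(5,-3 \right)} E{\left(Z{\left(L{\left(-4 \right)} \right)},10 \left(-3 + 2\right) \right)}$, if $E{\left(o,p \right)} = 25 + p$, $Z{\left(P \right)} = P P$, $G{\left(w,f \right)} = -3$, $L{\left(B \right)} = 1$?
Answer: $-45$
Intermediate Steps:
$Z{\left(P \right)} = P^{2}$
$G{\left(5,-3 \right)} E{\left(Z{\left(L{\left(-4 \right)} \right)},10 \left(-3 + 2\right) \right)} = - 3 \left(25 + 10 \left(-3 + 2\right)\right) = - 3 \left(25 + 10 \left(-1\right)\right) = - 3 \left(25 - 10\right) = \left(-3\right) 15 = -45$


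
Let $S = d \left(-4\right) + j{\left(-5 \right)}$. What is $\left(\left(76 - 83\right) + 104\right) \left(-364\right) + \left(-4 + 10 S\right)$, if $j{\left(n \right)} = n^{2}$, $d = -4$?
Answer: $-34902$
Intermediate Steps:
$S = 41$ ($S = \left(-4\right) \left(-4\right) + \left(-5\right)^{2} = 16 + 25 = 41$)
$\left(\left(76 - 83\right) + 104\right) \left(-364\right) + \left(-4 + 10 S\right) = \left(\left(76 - 83\right) + 104\right) \left(-364\right) + \left(-4 + 10 \cdot 41\right) = \left(\left(76 - 83\right) + 104\right) \left(-364\right) + \left(-4 + 410\right) = \left(-7 + 104\right) \left(-364\right) + 406 = 97 \left(-364\right) + 406 = -35308 + 406 = -34902$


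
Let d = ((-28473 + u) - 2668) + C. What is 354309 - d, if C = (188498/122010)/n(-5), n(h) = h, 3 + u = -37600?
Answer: 129041835574/305025 ≈ 4.2305e+5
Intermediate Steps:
u = -37603 (u = -3 - 37600 = -37603)
C = -94249/305025 (C = (188498/122010)/(-5) = (188498*(1/122010))*(-⅕) = (94249/61005)*(-⅕) = -94249/305025 ≈ -0.30899)
d = -20968732849/305025 (d = ((-28473 - 37603) - 2668) - 94249/305025 = (-66076 - 2668) - 94249/305025 = -68744 - 94249/305025 = -20968732849/305025 ≈ -68744.)
354309 - d = 354309 - 1*(-20968732849/305025) = 354309 + 20968732849/305025 = 129041835574/305025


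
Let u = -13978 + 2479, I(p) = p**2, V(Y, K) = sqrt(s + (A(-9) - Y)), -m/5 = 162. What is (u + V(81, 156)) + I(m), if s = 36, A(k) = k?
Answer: 644601 + 3*I*sqrt(6) ≈ 6.446e+5 + 7.3485*I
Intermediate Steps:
m = -810 (m = -5*162 = -810)
V(Y, K) = sqrt(27 - Y) (V(Y, K) = sqrt(36 + (-9 - Y)) = sqrt(27 - Y))
u = -11499
(u + V(81, 156)) + I(m) = (-11499 + sqrt(27 - 1*81)) + (-810)**2 = (-11499 + sqrt(27 - 81)) + 656100 = (-11499 + sqrt(-54)) + 656100 = (-11499 + 3*I*sqrt(6)) + 656100 = 644601 + 3*I*sqrt(6)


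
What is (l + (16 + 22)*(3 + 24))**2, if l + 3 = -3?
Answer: 1040400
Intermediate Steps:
l = -6 (l = -3 - 3 = -6)
(l + (16 + 22)*(3 + 24))**2 = (-6 + (16 + 22)*(3 + 24))**2 = (-6 + 38*27)**2 = (-6 + 1026)**2 = 1020**2 = 1040400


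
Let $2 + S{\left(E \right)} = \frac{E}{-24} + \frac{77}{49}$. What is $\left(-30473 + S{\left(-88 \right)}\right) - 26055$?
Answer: $- \frac{1187020}{21} \approx -56525.0$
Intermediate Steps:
$S{\left(E \right)} = - \frac{3}{7} - \frac{E}{24}$ ($S{\left(E \right)} = -2 + \left(\frac{E}{-24} + \frac{77}{49}\right) = -2 + \left(E \left(- \frac{1}{24}\right) + 77 \cdot \frac{1}{49}\right) = -2 - \left(- \frac{11}{7} + \frac{E}{24}\right) = - \frac{3}{7} - \frac{E}{24}$)
$\left(-30473 + S{\left(-88 \right)}\right) - 26055 = \left(-30473 - - \frac{68}{21}\right) - 26055 = \left(-30473 + \left(- \frac{3}{7} + \frac{11}{3}\right)\right) - 26055 = \left(-30473 + \frac{68}{21}\right) - 26055 = - \frac{639865}{21} - 26055 = - \frac{1187020}{21}$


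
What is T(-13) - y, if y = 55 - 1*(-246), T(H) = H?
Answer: -314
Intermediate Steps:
y = 301 (y = 55 + 246 = 301)
T(-13) - y = -13 - 1*301 = -13 - 301 = -314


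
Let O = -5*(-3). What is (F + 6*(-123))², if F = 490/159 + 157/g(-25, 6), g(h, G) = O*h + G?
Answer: 206816526167689/382476249 ≈ 5.4073e+5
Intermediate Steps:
O = 15
g(h, G) = G + 15*h (g(h, G) = 15*h + G = G + 15*h)
F = 51949/19557 (F = 490/159 + 157/(6 + 15*(-25)) = 490*(1/159) + 157/(6 - 375) = 490/159 + 157/(-369) = 490/159 + 157*(-1/369) = 490/159 - 157/369 = 51949/19557 ≈ 2.6563)
(F + 6*(-123))² = (51949/19557 + 6*(-123))² = (51949/19557 - 738)² = (-14381117/19557)² = 206816526167689/382476249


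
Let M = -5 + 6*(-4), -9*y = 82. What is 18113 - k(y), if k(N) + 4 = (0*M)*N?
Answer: 18117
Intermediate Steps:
y = -82/9 (y = -⅑*82 = -82/9 ≈ -9.1111)
M = -29 (M = -5 - 24 = -29)
k(N) = -4 (k(N) = -4 + (0*(-29))*N = -4 + 0*N = -4 + 0 = -4)
18113 - k(y) = 18113 - 1*(-4) = 18113 + 4 = 18117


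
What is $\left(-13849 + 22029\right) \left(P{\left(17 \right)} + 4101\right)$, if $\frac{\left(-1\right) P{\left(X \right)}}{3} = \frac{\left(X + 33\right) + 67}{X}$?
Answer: $\frac{567413880}{17} \approx 3.3377 \cdot 10^{7}$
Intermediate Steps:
$P{\left(X \right)} = - \frac{3 \left(100 + X\right)}{X}$ ($P{\left(X \right)} = - 3 \frac{\left(X + 33\right) + 67}{X} = - 3 \frac{\left(33 + X\right) + 67}{X} = - 3 \frac{100 + X}{X} = - \frac{3 \left(100 + X\right)}{X}$)
$\left(-13849 + 22029\right) \left(P{\left(17 \right)} + 4101\right) = \left(-13849 + 22029\right) \left(\left(-3 - \frac{300}{17}\right) + 4101\right) = 8180 \left(\left(-3 - \frac{300}{17}\right) + 4101\right) = 8180 \left(- \frac{351}{17} + 4101\right) = 8180 \cdot \frac{69366}{17} = \frac{567413880}{17}$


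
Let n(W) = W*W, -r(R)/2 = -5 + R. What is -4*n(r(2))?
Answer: -144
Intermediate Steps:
r(R) = 10 - 2*R (r(R) = -2*(-5 + R) = 10 - 2*R)
n(W) = W²
-4*n(r(2)) = -4*(10 - 2*2)² = -4*(10 - 4)² = -4*6² = -4*36 = -144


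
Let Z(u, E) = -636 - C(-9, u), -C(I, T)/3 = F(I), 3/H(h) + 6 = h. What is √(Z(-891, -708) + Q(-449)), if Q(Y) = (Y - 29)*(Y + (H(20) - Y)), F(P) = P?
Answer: I*√37506/7 ≈ 27.666*I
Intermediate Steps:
H(h) = 3/(-6 + h)
C(I, T) = -3*I
Z(u, E) = -663 (Z(u, E) = -636 - (-3)*(-9) = -636 - 1*27 = -636 - 27 = -663)
Q(Y) = -87/14 + 3*Y/14 (Q(Y) = (Y - 29)*(Y + (3/(-6 + 20) - Y)) = (-29 + Y)*(Y + (3/14 - Y)) = (-29 + Y)*(3/14) = -87/14 + 3*Y/14)
√(Z(-891, -708) + Q(-449)) = √(-663 + (-87/14 + (3/14)*(-449))) = √(-663 + (-87/14 - 1347/14)) = √(-663 - 717/7) = √(-5358/7) = I*√37506/7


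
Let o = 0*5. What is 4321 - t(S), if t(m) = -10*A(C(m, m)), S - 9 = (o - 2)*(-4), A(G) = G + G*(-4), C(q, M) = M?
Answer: 3811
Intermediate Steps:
o = 0
A(G) = -3*G (A(G) = G - 4*G = -3*G)
S = 17 (S = 9 + (0 - 2)*(-4) = 9 - 2*(-4) = 9 + 8 = 17)
t(m) = 30*m (t(m) = -(-30)*m = 30*m)
4321 - t(S) = 4321 - 30*17 = 4321 - 1*510 = 4321 - 510 = 3811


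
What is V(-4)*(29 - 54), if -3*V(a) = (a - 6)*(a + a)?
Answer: 2000/3 ≈ 666.67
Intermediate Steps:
V(a) = -2*a*(-6 + a)/3 (V(a) = -(a - 6)*(a + a)/3 = -(-6 + a)*2*a/3 = -2*a*(-6 + a)/3)
V(-4)*(29 - 54) = ((⅔)*(-4)*(6 - 1*(-4)))*(29 - 54) = ((⅔)*(-4)*(6 + 4))*(-25) = ((⅔)*(-4)*10)*(-25) = -80/3*(-25) = 2000/3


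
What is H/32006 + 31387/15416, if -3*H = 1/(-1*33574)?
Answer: 25295633357975/12424171911528 ≈ 2.0360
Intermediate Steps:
H = 1/100722 (H = -1/(3*((-1*33574))) = -⅓/(-33574) = -⅓*(-1/33574) = 1/100722 ≈ 9.9283e-6)
H/32006 + 31387/15416 = (1/100722)/32006 + 31387/15416 = (1/100722)*(1/32006) + 31387*(1/15416) = 1/3223708332 + 31387/15416 = 25295633357975/12424171911528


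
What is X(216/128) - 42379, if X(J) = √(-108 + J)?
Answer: -42379 + 9*I*√21/4 ≈ -42379.0 + 10.311*I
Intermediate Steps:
X(216/128) - 42379 = √(-108 + 216/128) - 42379 = √(-108 + 216*(1/128)) - 42379 = √(-108 + 27/16) - 42379 = √(-1701/16) - 42379 = 9*I*√21/4 - 42379 = -42379 + 9*I*√21/4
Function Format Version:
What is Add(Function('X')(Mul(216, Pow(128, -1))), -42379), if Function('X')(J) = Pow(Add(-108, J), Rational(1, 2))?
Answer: Add(-42379, Mul(Rational(9, 4), I, Pow(21, Rational(1, 2)))) ≈ Add(-42379., Mul(10.311, I))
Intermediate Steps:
Add(Function('X')(Mul(216, Pow(128, -1))), -42379) = Add(Pow(Add(-108, Mul(216, Pow(128, -1))), Rational(1, 2)), -42379) = Add(Pow(Add(-108, Mul(216, Rational(1, 128))), Rational(1, 2)), -42379) = Add(Pow(Add(-108, Rational(27, 16)), Rational(1, 2)), -42379) = Add(Pow(Rational(-1701, 16), Rational(1, 2)), -42379) = Add(Mul(Rational(9, 4), I, Pow(21, Rational(1, 2))), -42379) = Add(-42379, Mul(Rational(9, 4), I, Pow(21, Rational(1, 2))))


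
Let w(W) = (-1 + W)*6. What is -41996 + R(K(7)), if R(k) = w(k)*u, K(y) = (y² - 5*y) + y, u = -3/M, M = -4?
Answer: -41906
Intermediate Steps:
w(W) = -6 + 6*W
u = ¾ (u = -3/(-4) = -3*(-¼) = ¾ ≈ 0.75000)
K(y) = y² - 4*y
R(k) = -9/2 + 9*k/2 (R(k) = (-6 + 6*k)*(¾) = -9/2 + 9*k/2)
-41996 + R(K(7)) = -41996 + (-9/2 + 9*(7*(-4 + 7))/2) = -41996 + (-9/2 + 9*(7*3)/2) = -41996 + (-9/2 + (9/2)*21) = -41996 + (-9/2 + 189/2) = -41996 + 90 = -41906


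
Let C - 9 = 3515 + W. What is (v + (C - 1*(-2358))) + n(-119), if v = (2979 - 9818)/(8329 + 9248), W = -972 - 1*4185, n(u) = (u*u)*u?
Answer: -4229614751/2511 ≈ -1.6844e+6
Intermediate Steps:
n(u) = u³ (n(u) = u²*u = u³)
W = -5157 (W = -972 - 4185 = -5157)
C = -1633 (C = 9 + (3515 - 5157) = 9 - 1642 = -1633)
v = -977/2511 (v = -6839/17577 = -6839*1/17577 = -977/2511 ≈ -0.38909)
(v + (C - 1*(-2358))) + n(-119) = (-977/2511 + (-1633 - 1*(-2358))) + (-119)³ = (-977/2511 + (-1633 + 2358)) - 1685159 = (-977/2511 + 725) - 1685159 = 1819498/2511 - 1685159 = -4229614751/2511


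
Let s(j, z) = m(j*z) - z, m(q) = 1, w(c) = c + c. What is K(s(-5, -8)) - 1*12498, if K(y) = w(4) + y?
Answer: -12481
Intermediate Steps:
w(c) = 2*c
s(j, z) = 1 - z
K(y) = 8 + y (K(y) = 2*4 + y = 8 + y)
K(s(-5, -8)) - 1*12498 = (8 + (1 - 1*(-8))) - 1*12498 = (8 + (1 + 8)) - 12498 = (8 + 9) - 12498 = 17 - 12498 = -12481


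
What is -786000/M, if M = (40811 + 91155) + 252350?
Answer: -196500/96079 ≈ -2.0452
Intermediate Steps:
M = 384316 (M = 131966 + 252350 = 384316)
-786000/M = -786000/384316 = -786000*1/384316 = -196500/96079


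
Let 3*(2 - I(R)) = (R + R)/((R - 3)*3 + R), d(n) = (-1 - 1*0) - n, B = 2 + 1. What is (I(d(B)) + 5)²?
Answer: 267289/5625 ≈ 47.518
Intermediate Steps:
B = 3
d(n) = -1 - n (d(n) = (-1 + 0) - n = -1 - n)
I(R) = 2 - 2*R/(3*(-9 + 4*R)) (I(R) = 2 - (R + R)/(3*((R - 3)*3 + R)) = 2 - 2*R/(3*((-3 + R)*3 + R)) = 2 - 2*R/(3*((-9 + 3*R) + R)) = 2 - 2*R/(3*(-9 + 4*R)))
(I(d(B)) + 5)² = (2*(-27 + 11*(-1 - 1*3))/(3*(-9 + 4*(-1 - 1*3))) + 5)² = (2*(-27 + 11*(-1 - 3))/(3*(-9 + 4*(-1 - 3))) + 5)² = (2*(-27 + 11*(-4))/(3*(-9 + 4*(-4))) + 5)² = (2*(-27 - 44)/(3*(-9 - 16)) + 5)² = ((⅔)*(-71)/(-25) + 5)² = ((⅔)*(-1/25)*(-71) + 5)² = (142/75 + 5)² = (517/75)² = 267289/5625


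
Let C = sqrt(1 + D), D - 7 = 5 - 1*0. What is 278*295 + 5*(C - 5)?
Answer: 81985 + 5*sqrt(13) ≈ 82003.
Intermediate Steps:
D = 12 (D = 7 + (5 - 1*0) = 7 + (5 + 0) = 7 + 5 = 12)
C = sqrt(13) (C = sqrt(1 + 12) = sqrt(13) ≈ 3.6056)
278*295 + 5*(C - 5) = 278*295 + 5*(sqrt(13) - 5) = 82010 + 5*(-5 + sqrt(13)) = 82010 + (-25 + 5*sqrt(13)) = 81985 + 5*sqrt(13)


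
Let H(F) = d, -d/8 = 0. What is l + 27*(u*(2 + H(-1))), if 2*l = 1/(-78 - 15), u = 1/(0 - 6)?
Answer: -1675/186 ≈ -9.0054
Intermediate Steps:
d = 0 (d = -8*0 = 0)
H(F) = 0
u = -⅙ (u = 1/(-6) = -⅙ ≈ -0.16667)
l = -1/186 (l = 1/(2*(-78 - 15)) = (½)/(-93) = (½)*(-1/93) = -1/186 ≈ -0.0053763)
l + 27*(u*(2 + H(-1))) = -1/186 + 27*(-(2 + 0)/6) = -1/186 + 27*(-⅙*2) = -1/186 + 27*(-⅓) = -1/186 - 9 = -1675/186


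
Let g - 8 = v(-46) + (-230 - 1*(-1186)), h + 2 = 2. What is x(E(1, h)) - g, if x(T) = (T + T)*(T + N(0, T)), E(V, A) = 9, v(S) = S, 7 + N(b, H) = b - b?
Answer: -882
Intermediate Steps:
N(b, H) = -7 (N(b, H) = -7 + (b - b) = -7 + 0 = -7)
h = 0 (h = -2 + 2 = 0)
x(T) = 2*T*(-7 + T) (x(T) = (T + T)*(T - 7) = (2*T)*(-7 + T) = 2*T*(-7 + T))
g = 918 (g = 8 + (-46 + (-230 - 1*(-1186))) = 8 + (-46 + (-230 + 1186)) = 8 + (-46 + 956) = 8 + 910 = 918)
x(E(1, h)) - g = 2*9*(-7 + 9) - 1*918 = 2*9*2 - 918 = 36 - 918 = -882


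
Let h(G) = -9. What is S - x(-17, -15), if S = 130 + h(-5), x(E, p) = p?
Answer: 136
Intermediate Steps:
S = 121 (S = 130 - 9 = 121)
S - x(-17, -15) = 121 - 1*(-15) = 121 + 15 = 136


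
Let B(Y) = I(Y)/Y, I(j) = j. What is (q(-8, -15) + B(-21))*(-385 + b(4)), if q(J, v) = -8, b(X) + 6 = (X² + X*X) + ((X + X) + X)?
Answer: 2429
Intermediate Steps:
b(X) = -6 + 2*X² + 3*X (b(X) = -6 + ((X² + X*X) + ((X + X) + X)) = -6 + ((X² + X²) + (2*X + X)) = -6 + (2*X² + 3*X) = -6 + 2*X² + 3*X)
B(Y) = 1 (B(Y) = Y/Y = 1)
(q(-8, -15) + B(-21))*(-385 + b(4)) = (-8 + 1)*(-385 + (-6 + 2*4² + 3*4)) = -7*(-385 + (-6 + 2*16 + 12)) = -7*(-385 + (-6 + 32 + 12)) = -7*(-385 + 38) = -7*(-347) = 2429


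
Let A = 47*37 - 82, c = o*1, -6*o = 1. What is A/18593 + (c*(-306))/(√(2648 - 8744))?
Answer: 1657/18593 - 17*I*√381/508 ≈ 0.08912 - 0.6532*I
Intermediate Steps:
o = -⅙ (o = -⅙*1 = -⅙ ≈ -0.16667)
c = -⅙ (c = -⅙*1 = -⅙ ≈ -0.16667)
A = 1657 (A = 1739 - 82 = 1657)
A/18593 + (c*(-306))/(√(2648 - 8744)) = 1657/18593 + (-⅙*(-306))/(√(2648 - 8744)) = 1657*(1/18593) + 51/(√(-6096)) = 1657/18593 + 51/((4*I*√381)) = 1657/18593 + 51*(-I*√381/1524) = 1657/18593 - 17*I*√381/508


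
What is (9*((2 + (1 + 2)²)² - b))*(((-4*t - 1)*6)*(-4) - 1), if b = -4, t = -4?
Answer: -406125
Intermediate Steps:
(9*((2 + (1 + 2)²)² - b))*(((-4*t - 1)*6)*(-4) - 1) = (9*((2 + (1 + 2)²)² - 1*(-4)))*(((-4*(-4) - 1)*6)*(-4) - 1) = (9*((2 + 3²)² + 4))*(((16 - 1)*6)*(-4) - 1) = (9*((2 + 9)² + 4))*((15*6)*(-4) - 1) = (9*(11² + 4))*(90*(-4) - 1) = (9*(121 + 4))*(-360 - 1) = (9*125)*(-361) = 1125*(-361) = -406125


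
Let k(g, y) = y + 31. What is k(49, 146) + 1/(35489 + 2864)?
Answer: 6788482/38353 ≈ 177.00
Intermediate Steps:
k(g, y) = 31 + y
k(49, 146) + 1/(35489 + 2864) = (31 + 146) + 1/(35489 + 2864) = 177 + 1/38353 = 6788482/38353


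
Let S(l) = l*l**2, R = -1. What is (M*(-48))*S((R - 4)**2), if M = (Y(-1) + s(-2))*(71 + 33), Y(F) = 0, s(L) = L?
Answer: 156000000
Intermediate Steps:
S(l) = l**3
M = -208 (M = (0 - 2)*(71 + 33) = -2*104 = -208)
(M*(-48))*S((R - 4)**2) = (-208*(-48))*((-1 - 4)**2)**3 = 9984*((-5)**2)**3 = 9984*25**3 = 9984*15625 = 156000000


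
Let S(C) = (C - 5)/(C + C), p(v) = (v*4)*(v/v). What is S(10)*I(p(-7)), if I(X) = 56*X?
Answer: -392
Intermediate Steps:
p(v) = 4*v (p(v) = (4*v)*1 = 4*v)
S(C) = (-5 + C)/(2*C) (S(C) = (-5 + C)/((2*C)) = (-5 + C)*(1/(2*C)) = (-5 + C)/(2*C))
S(10)*I(p(-7)) = ((½)*(-5 + 10)/10)*(56*(4*(-7))) = ((½)*(⅒)*5)*(56*(-28)) = (¼)*(-1568) = -392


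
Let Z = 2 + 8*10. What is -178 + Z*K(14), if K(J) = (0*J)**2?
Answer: -178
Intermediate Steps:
K(J) = 0 (K(J) = 0**2 = 0)
Z = 82 (Z = 2 + 80 = 82)
-178 + Z*K(14) = -178 + 82*0 = -178 + 0 = -178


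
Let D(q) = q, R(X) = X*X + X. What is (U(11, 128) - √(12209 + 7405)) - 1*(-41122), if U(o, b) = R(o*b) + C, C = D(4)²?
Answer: 2025010 - √19614 ≈ 2.0249e+6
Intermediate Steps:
R(X) = X + X² (R(X) = X² + X = X + X²)
C = 16 (C = 4² = 16)
U(o, b) = 16 + b*o*(1 + b*o) (U(o, b) = (o*b)*(1 + o*b) + 16 = (b*o)*(1 + b*o) + 16 = b*o*(1 + b*o) + 16 = 16 + b*o*(1 + b*o))
(U(11, 128) - √(12209 + 7405)) - 1*(-41122) = ((16 + 128*11*(1 + 128*11)) - √(12209 + 7405)) - 1*(-41122) = ((16 + 128*11*(1 + 1408)) - √19614) + 41122 = ((16 + 128*11*1409) - √19614) + 41122 = ((16 + 1983872) - √19614) + 41122 = (1983888 - √19614) + 41122 = 2025010 - √19614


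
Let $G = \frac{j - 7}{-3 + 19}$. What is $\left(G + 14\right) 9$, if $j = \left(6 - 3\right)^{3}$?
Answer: $\frac{549}{4} \approx 137.25$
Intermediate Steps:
$j = 27$ ($j = \left(6 - 3\right)^{3} = 3^{3} = 27$)
$G = \frac{5}{4}$ ($G = \frac{27 - 7}{-3 + 19} = \frac{27 + \left(-9 + 2\right)}{16} = \left(27 - 7\right) \frac{1}{16} = 20 \cdot \frac{1}{16} = \frac{5}{4} \approx 1.25$)
$\left(G + 14\right) 9 = \left(\frac{5}{4} + 14\right) 9 = \frac{61}{4} \cdot 9 = \frac{549}{4}$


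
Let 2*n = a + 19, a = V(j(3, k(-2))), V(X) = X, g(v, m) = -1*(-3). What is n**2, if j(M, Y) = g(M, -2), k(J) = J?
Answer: 121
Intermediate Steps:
g(v, m) = 3
j(M, Y) = 3
a = 3
n = 11 (n = (3 + 19)/2 = (1/2)*22 = 11)
n**2 = 11**2 = 121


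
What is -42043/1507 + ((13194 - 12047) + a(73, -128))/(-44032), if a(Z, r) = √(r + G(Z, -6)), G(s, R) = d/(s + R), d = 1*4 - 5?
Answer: -1852965905/66356224 - 3*I*√63851/2950144 ≈ -27.925 - 0.00025696*I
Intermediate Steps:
d = -1 (d = 4 - 5 = -1)
G(s, R) = -1/(R + s) (G(s, R) = -1/(s + R) = -1/(R + s))
a(Z, r) = √(r - 1/(-6 + Z))
-42043/1507 + ((13194 - 12047) + a(73, -128))/(-44032) = -42043/1507 + ((13194 - 12047) + √((-1 - 128*(-6 + 73))/(-6 + 73)))/(-44032) = -42043*1/1507 + (1147 + √((-1 - 128*67)/67))*(-1/44032) = -42043/1507 + (1147 + √((-1 - 8576)/67))*(-1/44032) = -42043/1507 + (1147 + √((1/67)*(-8577)))*(-1/44032) = -42043/1507 + (1147 + √(-8577/67))*(-1/44032) = -42043/1507 + (1147 + 3*I*√63851/67)*(-1/44032) = -42043/1507 + (-1147/44032 - 3*I*√63851/2950144) = -1852965905/66356224 - 3*I*√63851/2950144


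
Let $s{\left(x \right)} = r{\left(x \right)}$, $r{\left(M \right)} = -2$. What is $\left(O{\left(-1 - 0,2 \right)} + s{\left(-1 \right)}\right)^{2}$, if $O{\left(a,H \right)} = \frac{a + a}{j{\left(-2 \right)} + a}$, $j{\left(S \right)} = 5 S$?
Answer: $\frac{400}{121} \approx 3.3058$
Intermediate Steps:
$s{\left(x \right)} = -2$
$O{\left(a,H \right)} = \frac{2 a}{-10 + a}$ ($O{\left(a,H \right)} = \frac{a + a}{5 \left(-2\right) + a} = \frac{2 a}{-10 + a}$)
$\left(O{\left(-1 - 0,2 \right)} + s{\left(-1 \right)}\right)^{2} = \left(\frac{2 \left(-1 - 0\right)}{-10 - 1} - 2\right)^{2} = \left(\frac{2 \left(-1 + 0\right)}{-10 + \left(-1 + 0\right)} - 2\right)^{2} = \left(2 \left(-1\right) \frac{1}{-10 - 1} - 2\right)^{2} = \left(2 \left(-1\right) \frac{1}{-11} - 2\right)^{2} = \left(2 \left(-1\right) \left(- \frac{1}{11}\right) - 2\right)^{2} = \left(\frac{2}{11} - 2\right)^{2} = \left(- \frac{20}{11}\right)^{2} = \frac{400}{121}$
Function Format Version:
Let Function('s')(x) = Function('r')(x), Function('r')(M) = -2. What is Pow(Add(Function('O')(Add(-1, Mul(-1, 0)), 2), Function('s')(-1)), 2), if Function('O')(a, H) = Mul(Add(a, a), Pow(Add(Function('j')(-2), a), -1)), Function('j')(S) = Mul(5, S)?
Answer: Rational(400, 121) ≈ 3.3058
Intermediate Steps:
Function('s')(x) = -2
Function('O')(a, H) = Mul(2, a, Pow(Add(-10, a), -1)) (Function('O')(a, H) = Mul(Add(a, a), Pow(Add(Mul(5, -2), a), -1)) = Mul(Mul(2, a), Pow(Add(-10, a), -1)) = Mul(2, a, Pow(Add(-10, a), -1)))
Pow(Add(Function('O')(Add(-1, Mul(-1, 0)), 2), Function('s')(-1)), 2) = Pow(Add(Mul(2, Add(-1, Mul(-1, 0)), Pow(Add(-10, Add(-1, Mul(-1, 0))), -1)), -2), 2) = Pow(Add(Mul(2, Add(-1, 0), Pow(Add(-10, Add(-1, 0)), -1)), -2), 2) = Pow(Add(Mul(2, -1, Pow(Add(-10, -1), -1)), -2), 2) = Pow(Add(Mul(2, -1, Pow(-11, -1)), -2), 2) = Pow(Add(Mul(2, -1, Rational(-1, 11)), -2), 2) = Pow(Add(Rational(2, 11), -2), 2) = Pow(Rational(-20, 11), 2) = Rational(400, 121)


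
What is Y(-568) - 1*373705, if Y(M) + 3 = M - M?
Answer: -373708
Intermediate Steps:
Y(M) = -3 (Y(M) = -3 + (M - M) = -3 + 0 = -3)
Y(-568) - 1*373705 = -3 - 1*373705 = -3 - 373705 = -373708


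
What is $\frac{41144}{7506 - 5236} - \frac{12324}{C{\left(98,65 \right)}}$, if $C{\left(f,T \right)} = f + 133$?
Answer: $- \frac{3078536}{87395} \approx -35.226$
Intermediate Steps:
$C{\left(f,T \right)} = 133 + f$
$\frac{41144}{7506 - 5236} - \frac{12324}{C{\left(98,65 \right)}} = \frac{41144}{7506 - 5236} - \frac{12324}{133 + 98} = \frac{41144}{7506 - 5236} - \frac{12324}{231} = \frac{41144}{2270} - \frac{4108}{77} = 41144 \cdot \frac{1}{2270} - \frac{4108}{77} = \frac{20572}{1135} - \frac{4108}{77} = - \frac{3078536}{87395}$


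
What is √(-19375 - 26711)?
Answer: I*√46086 ≈ 214.68*I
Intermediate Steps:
√(-19375 - 26711) = √(-46086) = I*√46086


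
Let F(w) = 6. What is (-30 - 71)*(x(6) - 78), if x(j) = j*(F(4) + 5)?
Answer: 1212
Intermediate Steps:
x(j) = 11*j (x(j) = j*(6 + 5) = j*11 = 11*j)
(-30 - 71)*(x(6) - 78) = (-30 - 71)*(11*6 - 78) = -101*(66 - 78) = -101*(-12) = 1212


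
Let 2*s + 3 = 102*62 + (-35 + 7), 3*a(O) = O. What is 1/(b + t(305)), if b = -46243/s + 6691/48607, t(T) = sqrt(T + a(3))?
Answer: 454070357186918563/2932816194090076995 + 93564930302590201*sqrt(34)/2932816194090076995 ≈ 0.34085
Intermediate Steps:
a(O) = O/3
s = 6293/2 (s = -3/2 + (102*62 + (-35 + 7))/2 = -3/2 + (6324 - 28)/2 = -3/2 + (1/2)*6296 = -3/2 + 3148 = 6293/2 ≈ 3146.5)
t(T) = sqrt(1 + T) (t(T) = sqrt(T + (1/3)*3) = sqrt(T + 1) = sqrt(1 + T))
b = -4453360539/305883851 (b = -46243/6293/2 + 6691/48607 = -46243*2/6293 + 6691*(1/48607) = -92486/6293 + 6691/48607 = -4453360539/305883851 ≈ -14.559)
1/(b + t(305)) = 1/(-4453360539/305883851 + sqrt(1 + 305)) = 1/(-4453360539/305883851 + sqrt(306)) = 1/(-4453360539/305883851 + 3*sqrt(34))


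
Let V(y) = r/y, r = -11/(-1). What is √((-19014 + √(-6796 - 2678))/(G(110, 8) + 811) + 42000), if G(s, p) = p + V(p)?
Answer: 2*√(452016596736 + 13126*I*√9474)/6563 ≈ 204.88 + 0.00028955*I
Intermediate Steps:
r = 11 (r = -11*(-1) = 11)
V(y) = 11/y
G(s, p) = p + 11/p
√((-19014 + √(-6796 - 2678))/(G(110, 8) + 811) + 42000) = √((-19014 + √(-6796 - 2678))/((8 + 11/8) + 811) + 42000) = √((-19014 + √(-9474))/((8 + 11*(⅛)) + 811) + 42000) = √((-19014 + I*√9474)/((8 + 11/8) + 811) + 42000) = √((-19014 + I*√9474)/(75/8 + 811) + 42000) = √((-19014 + I*√9474)/(6563/8) + 42000) = √((-19014 + I*√9474)*(8/6563) + 42000) = √((-152112/6563 + 8*I*√9474/6563) + 42000) = √(275493888/6563 + 8*I*√9474/6563)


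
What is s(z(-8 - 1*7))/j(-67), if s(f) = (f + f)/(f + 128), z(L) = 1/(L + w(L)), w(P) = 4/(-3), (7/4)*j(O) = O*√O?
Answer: -21*I*√67/56283082 ≈ -3.0541e-6*I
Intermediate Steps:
j(O) = 4*O^(3/2)/7 (j(O) = 4*(O*√O)/7 = 4*O^(3/2)/7)
w(P) = -4/3 (w(P) = 4*(-⅓) = -4/3)
z(L) = 1/(-4/3 + L) (z(L) = 1/(L - 4/3) = 1/(-4/3 + L))
s(f) = 2*f/(128 + f) (s(f) = (2*f)/(128 + f) = 2*f/(128 + f))
s(z(-8 - 1*7))/j(-67) = (2*(3/(-4 + 3*(-8 - 1*7)))/(128 + 3/(-4 + 3*(-8 - 1*7))))/((4*(-67)^(3/2)/7)) = (2*(3/(-4 + 3*(-8 - 7)))/(128 + 3/(-4 + 3*(-8 - 7))))/((4*(-67*I*√67)/7)) = (2*(3/(-4 + 3*(-15)))/(128 + 3/(-4 + 3*(-15))))/((-268*I*√67/7)) = (2*(3/(-4 - 45))/(128 + 3/(-4 - 45)))*(7*I*√67/17956) = (2*(3/(-49))/(128 + 3/(-49)))*(7*I*√67/17956) = (2*(3*(-1/49))/(128 + 3*(-1/49)))*(7*I*√67/17956) = (2*(-3/49)/(128 - 3/49))*(7*I*√67/17956) = (2*(-3/49)/(6269/49))*(7*I*√67/17956) = (2*(-3/49)*(49/6269))*(7*I*√67/17956) = -21*I*√67/56283082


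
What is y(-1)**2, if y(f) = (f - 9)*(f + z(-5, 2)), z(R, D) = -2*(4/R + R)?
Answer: 11236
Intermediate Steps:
z(R, D) = -8/R - 2*R (z(R, D) = -2*(R + 4/R) = -8/R - 2*R)
y(f) = (-9 + f)*(58/5 + f) (y(f) = (f - 9)*(f + (-8/(-5) - 2*(-5))) = (-9 + f)*(f + (-8*(-1/5) + 10)) = (-9 + f)*(f + (8/5 + 10)) = (-9 + f)*(f + 58/5) = (-9 + f)*(58/5 + f))
y(-1)**2 = (-522/5 + (-1)**2 + (13/5)*(-1))**2 = (-522/5 + 1 - 13/5)**2 = (-106)**2 = 11236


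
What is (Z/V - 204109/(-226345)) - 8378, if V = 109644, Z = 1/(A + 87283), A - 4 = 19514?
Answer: -22203666923088731699/2650520059395180 ≈ -8377.1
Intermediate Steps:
A = 19518 (A = 4 + 19514 = 19518)
Z = 1/106801 (Z = 1/(19518 + 87283) = 1/106801 ≈ 9.3632e-6)
(Z/V - 204109/(-226345)) - 8378 = ((1/106801)/109644 - 204109/(-226345)) - 8378 = ((1/106801)*(1/109644) - 204109*(-1/226345)) - 8378 = (1/11710088844 + 204109/226345) - 8378 = 2390134524086341/2650520059395180 - 8378 = -22203666923088731699/2650520059395180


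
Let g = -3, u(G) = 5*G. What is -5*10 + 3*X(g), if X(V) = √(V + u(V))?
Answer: -50 + 9*I*√2 ≈ -50.0 + 12.728*I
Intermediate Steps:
X(V) = √6*√V (X(V) = √(V + 5*V) = √(6*V) = √6*√V)
-5*10 + 3*X(g) = -5*10 + 3*(√6*√(-3)) = -50 + 3*(√6*(I*√3)) = -50 + 3*(3*I*√2) = -50 + 9*I*√2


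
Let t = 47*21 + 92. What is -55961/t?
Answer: -55961/1079 ≈ -51.864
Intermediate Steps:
t = 1079 (t = 987 + 92 = 1079)
-55961/t = -55961/1079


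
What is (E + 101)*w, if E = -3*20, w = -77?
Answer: -3157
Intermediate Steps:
E = -60
(E + 101)*w = (-60 + 101)*(-77) = 41*(-77) = -3157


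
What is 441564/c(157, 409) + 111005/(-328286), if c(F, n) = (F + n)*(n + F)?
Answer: 27349540381/26292097454 ≈ 1.0402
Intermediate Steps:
c(F, n) = (F + n)**2 (c(F, n) = (F + n)*(F + n) = (F + n)**2)
441564/c(157, 409) + 111005/(-328286) = 441564/((157 + 409)**2) + 111005/(-328286) = 441564/(566**2) + 111005*(-1/328286) = 441564/320356 - 111005/328286 = 441564*(1/320356) - 111005/328286 = 110391/80089 - 111005/328286 = 27349540381/26292097454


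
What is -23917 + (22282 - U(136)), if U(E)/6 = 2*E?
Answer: -3267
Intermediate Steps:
U(E) = 12*E (U(E) = 6*(2*E) = 12*E)
-23917 + (22282 - U(136)) = -23917 + (22282 - 12*136) = -23917 + (22282 - 1*1632) = -23917 + (22282 - 1632) = -23917 + 20650 = -3267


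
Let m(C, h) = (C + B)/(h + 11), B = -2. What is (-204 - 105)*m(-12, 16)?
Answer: 1442/9 ≈ 160.22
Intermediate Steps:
m(C, h) = (-2 + C)/(11 + h) (m(C, h) = (C - 2)/(h + 11) = (-2 + C)/(11 + h))
(-204 - 105)*m(-12, 16) = (-204 - 105)*((-2 - 12)/(11 + 16)) = -309*(-14)/27 = -103*(-14)/9 = -309*(-14/27) = 1442/9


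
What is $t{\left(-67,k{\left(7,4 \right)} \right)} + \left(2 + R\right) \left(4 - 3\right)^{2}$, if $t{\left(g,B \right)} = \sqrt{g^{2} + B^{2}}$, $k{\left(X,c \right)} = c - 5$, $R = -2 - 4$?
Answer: $-4 + \sqrt{4490} \approx 63.007$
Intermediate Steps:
$R = -6$
$k{\left(X,c \right)} = -5 + c$ ($k{\left(X,c \right)} = c - 5 = -5 + c$)
$t{\left(g,B \right)} = \sqrt{B^{2} + g^{2}}$
$t{\left(-67,k{\left(7,4 \right)} \right)} + \left(2 + R\right) \left(4 - 3\right)^{2} = \sqrt{\left(-5 + 4\right)^{2} + \left(-67\right)^{2}} + \left(2 - 6\right) \left(4 - 3\right)^{2} = \sqrt{\left(-1\right)^{2} + 4489} - 4 \cdot 1^{2} = \sqrt{1 + 4489} - 4 = \sqrt{4490} - 4 = -4 + \sqrt{4490}$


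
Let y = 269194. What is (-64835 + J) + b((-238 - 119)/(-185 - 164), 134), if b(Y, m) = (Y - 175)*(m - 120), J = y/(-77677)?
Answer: -1823753152865/27109273 ≈ -67274.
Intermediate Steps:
J = -269194/77677 (J = 269194/(-77677) = 269194*(-1/77677) = -269194/77677 ≈ -3.4656)
b(Y, m) = (-175 + Y)*(-120 + m)
(-64835 + J) + b((-238 - 119)/(-185 - 164), 134) = (-64835 - 269194/77677) + (21000 - 175*134 - 120*(-238 - 119)/(-185 - 164) + ((-238 - 119)/(-185 - 164))*134) = -5036457489/77677 + (21000 - 23450 - (-42840)/(-349) - 357/(-349)*134) = -5036457489/77677 + (21000 - 23450 - (-42840)*(-1)/349 - 357*(-1/349)*134) = -5036457489/77677 + (21000 - 23450 - 120*357/349 + (357/349)*134) = -5036457489/77677 + (21000 - 23450 - 42840/349 + 47838/349) = -5036457489/77677 - 850052/349 = -1823753152865/27109273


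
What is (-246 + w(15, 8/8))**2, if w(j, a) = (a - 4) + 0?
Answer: 62001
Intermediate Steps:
w(j, a) = -4 + a (w(j, a) = (-4 + a) + 0 = -4 + a)
(-246 + w(15, 8/8))**2 = (-246 + (-4 + 8/8))**2 = (-246 + (-4 + 8*(1/8)))**2 = (-246 + (-4 + 1))**2 = (-246 - 3)**2 = (-249)**2 = 62001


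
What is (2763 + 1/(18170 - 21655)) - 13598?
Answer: -37759976/3485 ≈ -10835.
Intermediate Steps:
(2763 + 1/(18170 - 21655)) - 13598 = (2763 + 1/(-3485)) - 13598 = (2763 - 1/3485) - 13598 = 9629054/3485 - 13598 = -37759976/3485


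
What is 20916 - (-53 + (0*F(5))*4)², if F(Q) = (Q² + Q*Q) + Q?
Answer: 18107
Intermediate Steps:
F(Q) = Q + 2*Q² (F(Q) = (Q² + Q²) + Q = 2*Q² + Q = Q + 2*Q²)
20916 - (-53 + (0*F(5))*4)² = 20916 - (-53 + (0*(5*(1 + 2*5)))*4)² = 20916 - (-53 + (0*(5*(1 + 10)))*4)² = 20916 - (-53 + (0*(5*11))*4)² = 20916 - (-53 + (0*55)*4)² = 20916 - (-53 + 0*4)² = 20916 - (-53 + 0)² = 20916 - 1*(-53)² = 20916 - 1*2809 = 20916 - 2809 = 18107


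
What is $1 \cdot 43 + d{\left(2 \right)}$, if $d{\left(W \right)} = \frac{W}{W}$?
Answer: $44$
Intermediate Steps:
$d{\left(W \right)} = 1$
$1 \cdot 43 + d{\left(2 \right)} = 1 \cdot 43 + 1 = 43 + 1 = 44$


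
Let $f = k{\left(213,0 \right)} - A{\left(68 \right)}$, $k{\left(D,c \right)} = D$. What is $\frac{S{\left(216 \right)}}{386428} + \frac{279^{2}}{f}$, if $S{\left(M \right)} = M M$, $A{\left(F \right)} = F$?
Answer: $\frac{7521676767}{14008015} \approx 536.96$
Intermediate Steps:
$f = 145$ ($f = 213 - 68 = 145$)
$S{\left(M \right)} = M^{2}$
$\frac{S{\left(216 \right)}}{386428} + \frac{279^{2}}{f} = \frac{216^{2}}{386428} + \frac{279^{2}}{145} = 46656 \cdot \frac{1}{386428} + 77841 \cdot \frac{1}{145} = \frac{11664}{96607} + \frac{77841}{145} = \frac{7521676767}{14008015}$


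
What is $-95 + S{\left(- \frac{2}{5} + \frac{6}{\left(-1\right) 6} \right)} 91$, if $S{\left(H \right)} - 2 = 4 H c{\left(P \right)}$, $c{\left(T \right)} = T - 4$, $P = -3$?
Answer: $\frac{18271}{5} \approx 3654.2$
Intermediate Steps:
$c{\left(T \right)} = -4 + T$
$S{\left(H \right)} = 2 - 28 H$ ($S{\left(H \right)} = 2 + 4 H \left(-4 - 3\right) = 2 + 4 H \left(-7\right) = 2 - 28 H$)
$-95 + S{\left(- \frac{2}{5} + \frac{6}{\left(-1\right) 6} \right)} 91 = -95 + \left(2 - 28 \left(- \frac{2}{5} + \frac{6}{\left(-1\right) 6}\right)\right) 91 = -95 + \left(2 - 28 \left(\left(-2\right) \frac{1}{5} + \frac{6}{-6}\right)\right) 91 = -95 + \left(2 - 28 \left(- \frac{2}{5} + 6 \left(- \frac{1}{6}\right)\right)\right) 91 = -95 + \left(2 - 28 \left(- \frac{2}{5} - 1\right)\right) 91 = -95 + \left(2 - - \frac{196}{5}\right) 91 = -95 + \left(2 + \frac{196}{5}\right) 91 = -95 + \frac{206}{5} \cdot 91 = -95 + \frac{18746}{5} = \frac{18271}{5}$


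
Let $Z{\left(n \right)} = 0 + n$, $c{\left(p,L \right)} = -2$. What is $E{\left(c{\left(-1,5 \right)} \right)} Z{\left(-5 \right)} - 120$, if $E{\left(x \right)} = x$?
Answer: $-110$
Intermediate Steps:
$Z{\left(n \right)} = n$
$E{\left(c{\left(-1,5 \right)} \right)} Z{\left(-5 \right)} - 120 = \left(-2\right) \left(-5\right) - 120 = 10 - 120 = -110$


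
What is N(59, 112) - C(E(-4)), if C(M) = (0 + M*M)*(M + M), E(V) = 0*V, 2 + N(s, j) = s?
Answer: 57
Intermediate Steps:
N(s, j) = -2 + s
E(V) = 0
C(M) = 2*M³ (C(M) = (0 + M²)*(2*M) = M²*(2*M) = 2*M³)
N(59, 112) - C(E(-4)) = (-2 + 59) - 2*0³ = 57 - 2*0 = 57 - 1*0 = 57 + 0 = 57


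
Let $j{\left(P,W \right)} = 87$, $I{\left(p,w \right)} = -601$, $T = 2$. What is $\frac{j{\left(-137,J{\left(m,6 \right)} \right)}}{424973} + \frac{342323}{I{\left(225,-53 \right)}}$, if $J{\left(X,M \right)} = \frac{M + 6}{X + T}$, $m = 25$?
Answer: $- \frac{145477979992}{255408773} \approx -569.59$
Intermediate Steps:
$J{\left(X,M \right)} = \frac{6 + M}{2 + X}$ ($J{\left(X,M \right)} = \frac{M + 6}{X + 2} = \frac{6 + M}{2 + X}$)
$\frac{j{\left(-137,J{\left(m,6 \right)} \right)}}{424973} + \frac{342323}{I{\left(225,-53 \right)}} = \frac{87}{424973} + \frac{342323}{-601} = 87 \cdot \frac{1}{424973} + 342323 \left(- \frac{1}{601}\right) = \frac{87}{424973} - \frac{342323}{601} = - \frac{145477979992}{255408773}$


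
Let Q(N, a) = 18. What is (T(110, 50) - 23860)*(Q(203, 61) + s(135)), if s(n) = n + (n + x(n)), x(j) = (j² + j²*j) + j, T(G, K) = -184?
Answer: -59605629012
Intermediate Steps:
x(j) = j + j² + j³ (x(j) = (j² + j³) + j = j + j² + j³)
s(n) = 2*n + n*(1 + n + n²) (s(n) = n + (n + n*(1 + n + n²)) = 2*n + n*(1 + n + n²))
(T(110, 50) - 23860)*(Q(203, 61) + s(135)) = (-184 - 23860)*(18 + 135*(3 + 135 + 135²)) = -24044*(18 + 135*(3 + 135 + 18225)) = -24044*(18 + 135*18363) = -24044*(18 + 2479005) = -24044*2479023 = -59605629012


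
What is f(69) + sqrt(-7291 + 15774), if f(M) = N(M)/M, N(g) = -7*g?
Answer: -7 + sqrt(8483) ≈ 85.103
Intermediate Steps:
f(M) = -7 (f(M) = (-7*M)/M = -7)
f(69) + sqrt(-7291 + 15774) = -7 + sqrt(-7291 + 15774) = -7 + sqrt(8483)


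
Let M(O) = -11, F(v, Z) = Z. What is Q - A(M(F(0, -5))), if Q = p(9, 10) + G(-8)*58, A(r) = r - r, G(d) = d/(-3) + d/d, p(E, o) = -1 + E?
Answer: 662/3 ≈ 220.67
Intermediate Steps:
G(d) = 1 - d/3 (G(d) = d*(-1/3) + 1 = -d/3 + 1 = 1 - d/3)
A(r) = 0
Q = 662/3 (Q = (-1 + 9) + (1 - 1/3*(-8))*58 = 8 + (1 + 8/3)*58 = 8 + (11/3)*58 = 8 + 638/3 = 662/3 ≈ 220.67)
Q - A(M(F(0, -5))) = 662/3 - 1*0 = 662/3 + 0 = 662/3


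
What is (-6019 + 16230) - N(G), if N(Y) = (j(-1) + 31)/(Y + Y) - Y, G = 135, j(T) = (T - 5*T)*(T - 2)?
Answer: 2793401/270 ≈ 10346.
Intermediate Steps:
j(T) = -4*T*(-2 + T) (j(T) = (-4*T)*(-2 + T) = -4*T*(-2 + T))
N(Y) = -Y + 19/(2*Y) (N(Y) = (4*(-1)*(2 - 1*(-1)) + 31)/(Y + Y) - Y = (4*(-1)*(2 + 1) + 31)/((2*Y)) - Y = (4*(-1)*3 + 31)*(1/(2*Y)) - Y = (-12 + 31)*(1/(2*Y)) - Y = 19*(1/(2*Y)) - Y = 19/(2*Y) - Y = -Y + 19/(2*Y))
(-6019 + 16230) - N(G) = (-6019 + 16230) - (-1*135 + (19/2)/135) = 10211 - (-135 + (19/2)*(1/135)) = 10211 - (-135 + 19/270) = 10211 - 1*(-36431/270) = 10211 + 36431/270 = 2793401/270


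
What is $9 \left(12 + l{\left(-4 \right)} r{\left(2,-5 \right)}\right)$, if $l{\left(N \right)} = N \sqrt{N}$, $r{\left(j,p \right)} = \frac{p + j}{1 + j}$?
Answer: $108 + 72 i \approx 108.0 + 72.0 i$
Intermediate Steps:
$r{\left(j,p \right)} = \frac{j + p}{1 + j}$
$l{\left(N \right)} = N^{\frac{3}{2}}$
$9 \left(12 + l{\left(-4 \right)} r{\left(2,-5 \right)}\right) = 9 \left(12 + \left(-4\right)^{\frac{3}{2}} \frac{2 - 5}{1 + 2}\right) = 9 \left(12 + - 8 i \frac{1}{3} \left(-3\right)\right) = 9 \left(12 + - 8 i \left(-1\right)\right) = 9 \left(12 + 8 i\right) = 108 + 72 i$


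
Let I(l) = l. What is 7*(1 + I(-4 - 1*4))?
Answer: -49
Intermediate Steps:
7*(1 + I(-4 - 1*4)) = 7*(1 + (-4 - 1*4)) = 7*(1 + (-4 - 4)) = 7*(1 - 8) = 7*(-7) = -49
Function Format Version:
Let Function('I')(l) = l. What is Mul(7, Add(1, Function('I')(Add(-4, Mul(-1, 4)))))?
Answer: -49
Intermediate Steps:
Mul(7, Add(1, Function('I')(Add(-4, Mul(-1, 4))))) = Mul(7, Add(1, Add(-4, Mul(-1, 4)))) = Mul(7, Add(1, Add(-4, -4))) = Mul(7, Add(1, -8)) = Mul(7, -7) = -49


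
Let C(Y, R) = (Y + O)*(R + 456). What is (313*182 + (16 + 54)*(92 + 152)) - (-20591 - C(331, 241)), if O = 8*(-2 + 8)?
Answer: 358800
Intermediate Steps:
O = 48 (O = 8*6 = 48)
C(Y, R) = (48 + Y)*(456 + R) (C(Y, R) = (Y + 48)*(R + 456) = (48 + Y)*(456 + R))
(313*182 + (16 + 54)*(92 + 152)) - (-20591 - C(331, 241)) = (313*182 + (16 + 54)*(92 + 152)) - (-20591 - (21888 + 48*241 + 456*331 + 241*331)) = (56966 + 70*244) - (-20591 - (21888 + 11568 + 150936 + 79771)) = (56966 + 17080) - (-20591 - 1*264163) = 74046 - (-20591 - 264163) = 74046 - 1*(-284754) = 74046 + 284754 = 358800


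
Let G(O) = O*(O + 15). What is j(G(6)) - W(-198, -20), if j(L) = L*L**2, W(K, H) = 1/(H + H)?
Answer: 80015041/40 ≈ 2.0004e+6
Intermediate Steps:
G(O) = O*(15 + O)
W(K, H) = 1/(2*H)
j(L) = L**3
j(G(6)) - W(-198, -20) = (6*(15 + 6))**3 - 1/(2*(-20)) = (6*21)**3 - (-1)/(2*20) = 126**3 - 1*(-1/40) = 2000376 + 1/40 = 80015041/40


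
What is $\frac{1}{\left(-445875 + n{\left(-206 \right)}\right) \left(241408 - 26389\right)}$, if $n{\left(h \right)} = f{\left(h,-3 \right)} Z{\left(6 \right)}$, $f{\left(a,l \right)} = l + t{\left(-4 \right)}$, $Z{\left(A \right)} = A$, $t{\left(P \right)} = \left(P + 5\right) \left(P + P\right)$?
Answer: $- \frac{1}{95885787879} \approx -1.0429 \cdot 10^{-11}$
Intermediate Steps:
$t{\left(P \right)} = 2 P \left(5 + P\right)$ ($t{\left(P \right)} = \left(5 + P\right) 2 P = 2 P \left(5 + P\right)$)
$f{\left(a,l \right)} = -8 + l$ ($f{\left(a,l \right)} = l + 2 \left(-4\right) \left(5 - 4\right) = l + 2 \left(-4\right) 1 = l - 8 = -8 + l$)
$n{\left(h \right)} = -66$ ($n{\left(h \right)} = \left(-8 - 3\right) 6 = \left(-11\right) 6 = -66$)
$\frac{1}{\left(-445875 + n{\left(-206 \right)}\right) \left(241408 - 26389\right)} = \frac{1}{\left(-445875 - 66\right) \left(241408 - 26389\right)} = \frac{1}{\left(-445941\right) 215019} = \frac{1}{-95885787879} = - \frac{1}{95885787879}$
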